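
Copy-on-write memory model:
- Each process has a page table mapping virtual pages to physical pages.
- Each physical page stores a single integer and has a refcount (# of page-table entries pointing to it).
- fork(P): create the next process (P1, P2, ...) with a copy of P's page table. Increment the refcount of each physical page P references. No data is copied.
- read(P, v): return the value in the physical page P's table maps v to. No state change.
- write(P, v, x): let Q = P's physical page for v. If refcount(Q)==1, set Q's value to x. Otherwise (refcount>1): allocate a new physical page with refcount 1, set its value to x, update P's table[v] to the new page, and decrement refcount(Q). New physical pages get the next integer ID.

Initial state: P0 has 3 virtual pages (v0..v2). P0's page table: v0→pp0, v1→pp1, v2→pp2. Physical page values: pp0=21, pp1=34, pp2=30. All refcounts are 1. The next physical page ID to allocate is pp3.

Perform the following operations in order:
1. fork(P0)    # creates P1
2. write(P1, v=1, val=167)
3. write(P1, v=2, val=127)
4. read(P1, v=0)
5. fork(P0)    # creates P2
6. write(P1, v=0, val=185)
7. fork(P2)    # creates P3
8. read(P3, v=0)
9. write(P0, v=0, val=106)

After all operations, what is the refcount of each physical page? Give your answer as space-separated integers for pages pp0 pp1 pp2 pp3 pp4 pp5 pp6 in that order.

Op 1: fork(P0) -> P1. 3 ppages; refcounts: pp0:2 pp1:2 pp2:2
Op 2: write(P1, v1, 167). refcount(pp1)=2>1 -> COPY to pp3. 4 ppages; refcounts: pp0:2 pp1:1 pp2:2 pp3:1
Op 3: write(P1, v2, 127). refcount(pp2)=2>1 -> COPY to pp4. 5 ppages; refcounts: pp0:2 pp1:1 pp2:1 pp3:1 pp4:1
Op 4: read(P1, v0) -> 21. No state change.
Op 5: fork(P0) -> P2. 5 ppages; refcounts: pp0:3 pp1:2 pp2:2 pp3:1 pp4:1
Op 6: write(P1, v0, 185). refcount(pp0)=3>1 -> COPY to pp5. 6 ppages; refcounts: pp0:2 pp1:2 pp2:2 pp3:1 pp4:1 pp5:1
Op 7: fork(P2) -> P3. 6 ppages; refcounts: pp0:3 pp1:3 pp2:3 pp3:1 pp4:1 pp5:1
Op 8: read(P3, v0) -> 21. No state change.
Op 9: write(P0, v0, 106). refcount(pp0)=3>1 -> COPY to pp6. 7 ppages; refcounts: pp0:2 pp1:3 pp2:3 pp3:1 pp4:1 pp5:1 pp6:1

Answer: 2 3 3 1 1 1 1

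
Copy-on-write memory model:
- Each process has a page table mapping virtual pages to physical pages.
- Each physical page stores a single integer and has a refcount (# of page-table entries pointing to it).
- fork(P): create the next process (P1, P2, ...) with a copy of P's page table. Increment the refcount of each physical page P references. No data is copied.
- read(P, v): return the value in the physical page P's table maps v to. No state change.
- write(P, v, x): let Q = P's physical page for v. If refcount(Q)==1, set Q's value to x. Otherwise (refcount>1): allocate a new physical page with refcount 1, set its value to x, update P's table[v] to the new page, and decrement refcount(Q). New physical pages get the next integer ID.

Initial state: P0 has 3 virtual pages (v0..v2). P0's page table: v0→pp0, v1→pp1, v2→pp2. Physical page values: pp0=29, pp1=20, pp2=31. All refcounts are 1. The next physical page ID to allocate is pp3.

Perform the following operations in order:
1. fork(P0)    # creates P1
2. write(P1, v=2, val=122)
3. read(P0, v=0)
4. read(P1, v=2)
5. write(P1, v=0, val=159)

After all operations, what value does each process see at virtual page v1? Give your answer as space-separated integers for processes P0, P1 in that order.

Answer: 20 20

Derivation:
Op 1: fork(P0) -> P1. 3 ppages; refcounts: pp0:2 pp1:2 pp2:2
Op 2: write(P1, v2, 122). refcount(pp2)=2>1 -> COPY to pp3. 4 ppages; refcounts: pp0:2 pp1:2 pp2:1 pp3:1
Op 3: read(P0, v0) -> 29. No state change.
Op 4: read(P1, v2) -> 122. No state change.
Op 5: write(P1, v0, 159). refcount(pp0)=2>1 -> COPY to pp4. 5 ppages; refcounts: pp0:1 pp1:2 pp2:1 pp3:1 pp4:1
P0: v1 -> pp1 = 20
P1: v1 -> pp1 = 20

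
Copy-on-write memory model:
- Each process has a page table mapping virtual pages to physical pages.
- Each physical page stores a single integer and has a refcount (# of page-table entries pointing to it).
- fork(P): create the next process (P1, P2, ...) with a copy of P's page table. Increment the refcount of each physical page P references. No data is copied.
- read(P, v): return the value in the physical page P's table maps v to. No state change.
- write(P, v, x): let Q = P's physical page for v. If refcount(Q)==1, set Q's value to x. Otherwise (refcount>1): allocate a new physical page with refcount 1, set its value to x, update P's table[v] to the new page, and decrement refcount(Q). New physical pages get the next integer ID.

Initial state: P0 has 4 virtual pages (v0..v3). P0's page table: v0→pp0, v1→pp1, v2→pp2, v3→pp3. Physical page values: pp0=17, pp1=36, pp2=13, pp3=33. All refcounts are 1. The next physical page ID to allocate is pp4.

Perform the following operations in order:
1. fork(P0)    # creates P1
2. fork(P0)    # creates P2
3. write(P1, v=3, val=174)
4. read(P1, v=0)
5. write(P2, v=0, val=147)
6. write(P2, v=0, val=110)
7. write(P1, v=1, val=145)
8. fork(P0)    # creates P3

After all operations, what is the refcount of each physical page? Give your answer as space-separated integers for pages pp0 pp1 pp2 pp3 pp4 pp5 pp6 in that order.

Op 1: fork(P0) -> P1. 4 ppages; refcounts: pp0:2 pp1:2 pp2:2 pp3:2
Op 2: fork(P0) -> P2. 4 ppages; refcounts: pp0:3 pp1:3 pp2:3 pp3:3
Op 3: write(P1, v3, 174). refcount(pp3)=3>1 -> COPY to pp4. 5 ppages; refcounts: pp0:3 pp1:3 pp2:3 pp3:2 pp4:1
Op 4: read(P1, v0) -> 17. No state change.
Op 5: write(P2, v0, 147). refcount(pp0)=3>1 -> COPY to pp5. 6 ppages; refcounts: pp0:2 pp1:3 pp2:3 pp3:2 pp4:1 pp5:1
Op 6: write(P2, v0, 110). refcount(pp5)=1 -> write in place. 6 ppages; refcounts: pp0:2 pp1:3 pp2:3 pp3:2 pp4:1 pp5:1
Op 7: write(P1, v1, 145). refcount(pp1)=3>1 -> COPY to pp6. 7 ppages; refcounts: pp0:2 pp1:2 pp2:3 pp3:2 pp4:1 pp5:1 pp6:1
Op 8: fork(P0) -> P3. 7 ppages; refcounts: pp0:3 pp1:3 pp2:4 pp3:3 pp4:1 pp5:1 pp6:1

Answer: 3 3 4 3 1 1 1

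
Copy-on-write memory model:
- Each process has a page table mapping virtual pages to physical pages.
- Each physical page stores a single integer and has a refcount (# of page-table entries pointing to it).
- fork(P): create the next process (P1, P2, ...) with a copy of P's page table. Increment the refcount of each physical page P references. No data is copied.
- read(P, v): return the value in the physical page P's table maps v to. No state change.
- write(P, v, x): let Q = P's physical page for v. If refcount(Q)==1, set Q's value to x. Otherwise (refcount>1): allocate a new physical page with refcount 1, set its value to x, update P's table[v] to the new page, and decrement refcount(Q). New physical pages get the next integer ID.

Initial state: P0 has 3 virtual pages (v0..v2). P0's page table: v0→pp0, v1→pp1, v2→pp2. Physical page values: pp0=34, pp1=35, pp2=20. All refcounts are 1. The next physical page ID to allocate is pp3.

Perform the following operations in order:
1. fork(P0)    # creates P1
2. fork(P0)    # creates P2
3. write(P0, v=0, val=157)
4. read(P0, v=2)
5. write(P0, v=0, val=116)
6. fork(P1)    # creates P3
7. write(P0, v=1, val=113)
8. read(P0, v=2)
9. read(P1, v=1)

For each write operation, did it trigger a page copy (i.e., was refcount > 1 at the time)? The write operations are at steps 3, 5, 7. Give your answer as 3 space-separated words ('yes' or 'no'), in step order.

Op 1: fork(P0) -> P1. 3 ppages; refcounts: pp0:2 pp1:2 pp2:2
Op 2: fork(P0) -> P2. 3 ppages; refcounts: pp0:3 pp1:3 pp2:3
Op 3: write(P0, v0, 157). refcount(pp0)=3>1 -> COPY to pp3. 4 ppages; refcounts: pp0:2 pp1:3 pp2:3 pp3:1
Op 4: read(P0, v2) -> 20. No state change.
Op 5: write(P0, v0, 116). refcount(pp3)=1 -> write in place. 4 ppages; refcounts: pp0:2 pp1:3 pp2:3 pp3:1
Op 6: fork(P1) -> P3. 4 ppages; refcounts: pp0:3 pp1:4 pp2:4 pp3:1
Op 7: write(P0, v1, 113). refcount(pp1)=4>1 -> COPY to pp4. 5 ppages; refcounts: pp0:3 pp1:3 pp2:4 pp3:1 pp4:1
Op 8: read(P0, v2) -> 20. No state change.
Op 9: read(P1, v1) -> 35. No state change.

yes no yes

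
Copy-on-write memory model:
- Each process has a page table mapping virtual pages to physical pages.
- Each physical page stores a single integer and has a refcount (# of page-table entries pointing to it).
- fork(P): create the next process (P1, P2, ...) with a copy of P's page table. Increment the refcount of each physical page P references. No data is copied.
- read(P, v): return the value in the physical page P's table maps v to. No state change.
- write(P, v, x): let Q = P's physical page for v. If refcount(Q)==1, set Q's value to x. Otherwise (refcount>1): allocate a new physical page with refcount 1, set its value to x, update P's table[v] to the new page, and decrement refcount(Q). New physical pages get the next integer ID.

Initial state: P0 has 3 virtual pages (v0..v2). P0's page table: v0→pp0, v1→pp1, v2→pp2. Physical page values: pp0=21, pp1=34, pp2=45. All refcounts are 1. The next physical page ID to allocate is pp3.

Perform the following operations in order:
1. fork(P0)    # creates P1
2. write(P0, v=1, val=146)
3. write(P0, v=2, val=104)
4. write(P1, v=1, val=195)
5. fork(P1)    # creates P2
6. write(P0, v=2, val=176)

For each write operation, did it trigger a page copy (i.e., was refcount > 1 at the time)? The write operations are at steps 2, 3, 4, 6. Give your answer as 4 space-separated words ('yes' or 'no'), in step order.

Op 1: fork(P0) -> P1. 3 ppages; refcounts: pp0:2 pp1:2 pp2:2
Op 2: write(P0, v1, 146). refcount(pp1)=2>1 -> COPY to pp3. 4 ppages; refcounts: pp0:2 pp1:1 pp2:2 pp3:1
Op 3: write(P0, v2, 104). refcount(pp2)=2>1 -> COPY to pp4. 5 ppages; refcounts: pp0:2 pp1:1 pp2:1 pp3:1 pp4:1
Op 4: write(P1, v1, 195). refcount(pp1)=1 -> write in place. 5 ppages; refcounts: pp0:2 pp1:1 pp2:1 pp3:1 pp4:1
Op 5: fork(P1) -> P2. 5 ppages; refcounts: pp0:3 pp1:2 pp2:2 pp3:1 pp4:1
Op 6: write(P0, v2, 176). refcount(pp4)=1 -> write in place. 5 ppages; refcounts: pp0:3 pp1:2 pp2:2 pp3:1 pp4:1

yes yes no no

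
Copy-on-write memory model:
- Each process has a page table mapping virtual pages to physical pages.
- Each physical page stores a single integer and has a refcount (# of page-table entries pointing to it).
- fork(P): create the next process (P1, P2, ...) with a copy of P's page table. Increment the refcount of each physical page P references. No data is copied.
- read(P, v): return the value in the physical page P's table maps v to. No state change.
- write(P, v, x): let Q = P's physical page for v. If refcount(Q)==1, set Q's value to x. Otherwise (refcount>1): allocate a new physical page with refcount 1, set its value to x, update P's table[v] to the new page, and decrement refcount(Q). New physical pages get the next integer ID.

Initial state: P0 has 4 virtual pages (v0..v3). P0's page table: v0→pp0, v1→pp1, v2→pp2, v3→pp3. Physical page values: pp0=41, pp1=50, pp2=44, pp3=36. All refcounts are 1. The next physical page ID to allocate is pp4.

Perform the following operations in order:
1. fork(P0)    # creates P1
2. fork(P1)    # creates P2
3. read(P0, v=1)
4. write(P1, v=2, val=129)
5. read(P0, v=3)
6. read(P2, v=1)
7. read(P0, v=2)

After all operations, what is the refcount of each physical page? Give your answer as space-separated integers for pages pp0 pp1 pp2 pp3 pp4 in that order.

Answer: 3 3 2 3 1

Derivation:
Op 1: fork(P0) -> P1. 4 ppages; refcounts: pp0:2 pp1:2 pp2:2 pp3:2
Op 2: fork(P1) -> P2. 4 ppages; refcounts: pp0:3 pp1:3 pp2:3 pp3:3
Op 3: read(P0, v1) -> 50. No state change.
Op 4: write(P1, v2, 129). refcount(pp2)=3>1 -> COPY to pp4. 5 ppages; refcounts: pp0:3 pp1:3 pp2:2 pp3:3 pp4:1
Op 5: read(P0, v3) -> 36. No state change.
Op 6: read(P2, v1) -> 50. No state change.
Op 7: read(P0, v2) -> 44. No state change.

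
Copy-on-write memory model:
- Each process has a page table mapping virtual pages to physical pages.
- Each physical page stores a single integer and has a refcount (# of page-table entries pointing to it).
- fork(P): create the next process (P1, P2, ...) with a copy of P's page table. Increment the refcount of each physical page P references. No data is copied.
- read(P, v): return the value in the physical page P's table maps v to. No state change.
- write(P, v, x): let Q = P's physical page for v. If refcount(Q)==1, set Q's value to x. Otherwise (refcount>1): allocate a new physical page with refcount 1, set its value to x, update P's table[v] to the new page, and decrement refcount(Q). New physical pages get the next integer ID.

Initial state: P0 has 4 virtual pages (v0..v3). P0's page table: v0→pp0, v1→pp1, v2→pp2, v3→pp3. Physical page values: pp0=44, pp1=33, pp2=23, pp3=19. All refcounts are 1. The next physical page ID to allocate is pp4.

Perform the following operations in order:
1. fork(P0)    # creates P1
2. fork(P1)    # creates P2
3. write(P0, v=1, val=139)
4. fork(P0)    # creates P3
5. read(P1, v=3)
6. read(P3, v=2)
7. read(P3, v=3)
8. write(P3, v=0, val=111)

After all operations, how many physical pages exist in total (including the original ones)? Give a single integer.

Op 1: fork(P0) -> P1. 4 ppages; refcounts: pp0:2 pp1:2 pp2:2 pp3:2
Op 2: fork(P1) -> P2. 4 ppages; refcounts: pp0:3 pp1:3 pp2:3 pp3:3
Op 3: write(P0, v1, 139). refcount(pp1)=3>1 -> COPY to pp4. 5 ppages; refcounts: pp0:3 pp1:2 pp2:3 pp3:3 pp4:1
Op 4: fork(P0) -> P3. 5 ppages; refcounts: pp0:4 pp1:2 pp2:4 pp3:4 pp4:2
Op 5: read(P1, v3) -> 19. No state change.
Op 6: read(P3, v2) -> 23. No state change.
Op 7: read(P3, v3) -> 19. No state change.
Op 8: write(P3, v0, 111). refcount(pp0)=4>1 -> COPY to pp5. 6 ppages; refcounts: pp0:3 pp1:2 pp2:4 pp3:4 pp4:2 pp5:1

Answer: 6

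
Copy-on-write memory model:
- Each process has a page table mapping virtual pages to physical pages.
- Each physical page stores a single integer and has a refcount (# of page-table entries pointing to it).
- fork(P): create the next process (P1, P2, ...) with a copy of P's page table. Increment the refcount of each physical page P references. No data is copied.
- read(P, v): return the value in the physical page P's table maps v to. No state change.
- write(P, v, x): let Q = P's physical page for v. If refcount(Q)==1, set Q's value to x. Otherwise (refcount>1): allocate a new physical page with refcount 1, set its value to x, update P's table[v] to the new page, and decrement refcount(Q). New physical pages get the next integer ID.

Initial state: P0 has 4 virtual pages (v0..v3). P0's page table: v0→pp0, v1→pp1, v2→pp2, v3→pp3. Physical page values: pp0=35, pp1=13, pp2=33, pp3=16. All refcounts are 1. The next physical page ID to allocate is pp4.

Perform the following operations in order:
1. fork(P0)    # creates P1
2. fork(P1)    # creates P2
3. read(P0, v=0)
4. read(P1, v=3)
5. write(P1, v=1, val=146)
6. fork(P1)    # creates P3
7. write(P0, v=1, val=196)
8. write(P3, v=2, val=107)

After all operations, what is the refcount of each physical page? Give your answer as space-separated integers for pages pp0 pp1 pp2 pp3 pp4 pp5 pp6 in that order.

Answer: 4 1 3 4 2 1 1

Derivation:
Op 1: fork(P0) -> P1. 4 ppages; refcounts: pp0:2 pp1:2 pp2:2 pp3:2
Op 2: fork(P1) -> P2. 4 ppages; refcounts: pp0:3 pp1:3 pp2:3 pp3:3
Op 3: read(P0, v0) -> 35. No state change.
Op 4: read(P1, v3) -> 16. No state change.
Op 5: write(P1, v1, 146). refcount(pp1)=3>1 -> COPY to pp4. 5 ppages; refcounts: pp0:3 pp1:2 pp2:3 pp3:3 pp4:1
Op 6: fork(P1) -> P3. 5 ppages; refcounts: pp0:4 pp1:2 pp2:4 pp3:4 pp4:2
Op 7: write(P0, v1, 196). refcount(pp1)=2>1 -> COPY to pp5. 6 ppages; refcounts: pp0:4 pp1:1 pp2:4 pp3:4 pp4:2 pp5:1
Op 8: write(P3, v2, 107). refcount(pp2)=4>1 -> COPY to pp6. 7 ppages; refcounts: pp0:4 pp1:1 pp2:3 pp3:4 pp4:2 pp5:1 pp6:1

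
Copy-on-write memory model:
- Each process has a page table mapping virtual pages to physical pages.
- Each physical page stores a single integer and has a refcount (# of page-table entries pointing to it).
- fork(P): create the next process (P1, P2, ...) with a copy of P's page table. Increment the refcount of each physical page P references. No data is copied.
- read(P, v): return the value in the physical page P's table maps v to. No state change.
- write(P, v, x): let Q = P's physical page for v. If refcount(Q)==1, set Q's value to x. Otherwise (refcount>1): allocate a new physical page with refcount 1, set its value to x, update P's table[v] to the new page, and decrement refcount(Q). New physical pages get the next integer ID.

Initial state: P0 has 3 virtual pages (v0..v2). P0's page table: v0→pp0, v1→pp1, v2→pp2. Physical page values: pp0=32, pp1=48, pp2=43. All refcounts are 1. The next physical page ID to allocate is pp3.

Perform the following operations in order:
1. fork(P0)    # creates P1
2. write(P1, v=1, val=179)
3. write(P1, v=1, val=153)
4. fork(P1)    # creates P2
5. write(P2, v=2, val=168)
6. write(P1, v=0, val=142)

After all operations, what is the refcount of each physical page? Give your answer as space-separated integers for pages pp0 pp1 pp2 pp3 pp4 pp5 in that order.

Answer: 2 1 2 2 1 1

Derivation:
Op 1: fork(P0) -> P1. 3 ppages; refcounts: pp0:2 pp1:2 pp2:2
Op 2: write(P1, v1, 179). refcount(pp1)=2>1 -> COPY to pp3. 4 ppages; refcounts: pp0:2 pp1:1 pp2:2 pp3:1
Op 3: write(P1, v1, 153). refcount(pp3)=1 -> write in place. 4 ppages; refcounts: pp0:2 pp1:1 pp2:2 pp3:1
Op 4: fork(P1) -> P2. 4 ppages; refcounts: pp0:3 pp1:1 pp2:3 pp3:2
Op 5: write(P2, v2, 168). refcount(pp2)=3>1 -> COPY to pp4. 5 ppages; refcounts: pp0:3 pp1:1 pp2:2 pp3:2 pp4:1
Op 6: write(P1, v0, 142). refcount(pp0)=3>1 -> COPY to pp5. 6 ppages; refcounts: pp0:2 pp1:1 pp2:2 pp3:2 pp4:1 pp5:1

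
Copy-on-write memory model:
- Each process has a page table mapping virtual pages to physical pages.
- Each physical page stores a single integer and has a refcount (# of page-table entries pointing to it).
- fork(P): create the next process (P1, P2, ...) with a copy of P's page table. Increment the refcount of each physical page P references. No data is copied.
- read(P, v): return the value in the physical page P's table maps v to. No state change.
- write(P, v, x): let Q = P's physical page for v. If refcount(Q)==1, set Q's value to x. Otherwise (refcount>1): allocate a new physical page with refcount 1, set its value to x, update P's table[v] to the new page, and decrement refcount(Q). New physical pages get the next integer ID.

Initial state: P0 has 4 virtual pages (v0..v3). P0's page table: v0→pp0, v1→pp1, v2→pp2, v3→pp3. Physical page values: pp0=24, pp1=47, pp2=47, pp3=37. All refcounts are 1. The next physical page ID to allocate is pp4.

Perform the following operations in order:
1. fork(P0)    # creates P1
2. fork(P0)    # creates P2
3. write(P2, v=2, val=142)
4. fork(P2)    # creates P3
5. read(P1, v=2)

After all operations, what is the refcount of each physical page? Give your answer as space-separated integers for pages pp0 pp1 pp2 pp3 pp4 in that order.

Answer: 4 4 2 4 2

Derivation:
Op 1: fork(P0) -> P1. 4 ppages; refcounts: pp0:2 pp1:2 pp2:2 pp3:2
Op 2: fork(P0) -> P2. 4 ppages; refcounts: pp0:3 pp1:3 pp2:3 pp3:3
Op 3: write(P2, v2, 142). refcount(pp2)=3>1 -> COPY to pp4. 5 ppages; refcounts: pp0:3 pp1:3 pp2:2 pp3:3 pp4:1
Op 4: fork(P2) -> P3. 5 ppages; refcounts: pp0:4 pp1:4 pp2:2 pp3:4 pp4:2
Op 5: read(P1, v2) -> 47. No state change.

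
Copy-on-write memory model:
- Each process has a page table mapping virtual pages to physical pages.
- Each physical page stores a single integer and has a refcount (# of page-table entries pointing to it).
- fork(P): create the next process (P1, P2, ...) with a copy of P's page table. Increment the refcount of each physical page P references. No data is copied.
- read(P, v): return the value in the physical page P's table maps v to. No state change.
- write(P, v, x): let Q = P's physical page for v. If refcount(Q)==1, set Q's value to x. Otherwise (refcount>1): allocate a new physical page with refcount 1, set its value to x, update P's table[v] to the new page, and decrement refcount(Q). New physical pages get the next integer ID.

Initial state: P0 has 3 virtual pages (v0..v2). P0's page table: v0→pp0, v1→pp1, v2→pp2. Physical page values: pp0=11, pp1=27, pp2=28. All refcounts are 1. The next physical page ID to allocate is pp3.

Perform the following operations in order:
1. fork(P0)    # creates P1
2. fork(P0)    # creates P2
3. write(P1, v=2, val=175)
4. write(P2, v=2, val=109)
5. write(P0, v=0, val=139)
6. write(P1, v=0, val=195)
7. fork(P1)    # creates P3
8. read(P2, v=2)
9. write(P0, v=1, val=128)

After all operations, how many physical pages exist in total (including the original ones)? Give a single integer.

Answer: 8

Derivation:
Op 1: fork(P0) -> P1. 3 ppages; refcounts: pp0:2 pp1:2 pp2:2
Op 2: fork(P0) -> P2. 3 ppages; refcounts: pp0:3 pp1:3 pp2:3
Op 3: write(P1, v2, 175). refcount(pp2)=3>1 -> COPY to pp3. 4 ppages; refcounts: pp0:3 pp1:3 pp2:2 pp3:1
Op 4: write(P2, v2, 109). refcount(pp2)=2>1 -> COPY to pp4. 5 ppages; refcounts: pp0:3 pp1:3 pp2:1 pp3:1 pp4:1
Op 5: write(P0, v0, 139). refcount(pp0)=3>1 -> COPY to pp5. 6 ppages; refcounts: pp0:2 pp1:3 pp2:1 pp3:1 pp4:1 pp5:1
Op 6: write(P1, v0, 195). refcount(pp0)=2>1 -> COPY to pp6. 7 ppages; refcounts: pp0:1 pp1:3 pp2:1 pp3:1 pp4:1 pp5:1 pp6:1
Op 7: fork(P1) -> P3. 7 ppages; refcounts: pp0:1 pp1:4 pp2:1 pp3:2 pp4:1 pp5:1 pp6:2
Op 8: read(P2, v2) -> 109. No state change.
Op 9: write(P0, v1, 128). refcount(pp1)=4>1 -> COPY to pp7. 8 ppages; refcounts: pp0:1 pp1:3 pp2:1 pp3:2 pp4:1 pp5:1 pp6:2 pp7:1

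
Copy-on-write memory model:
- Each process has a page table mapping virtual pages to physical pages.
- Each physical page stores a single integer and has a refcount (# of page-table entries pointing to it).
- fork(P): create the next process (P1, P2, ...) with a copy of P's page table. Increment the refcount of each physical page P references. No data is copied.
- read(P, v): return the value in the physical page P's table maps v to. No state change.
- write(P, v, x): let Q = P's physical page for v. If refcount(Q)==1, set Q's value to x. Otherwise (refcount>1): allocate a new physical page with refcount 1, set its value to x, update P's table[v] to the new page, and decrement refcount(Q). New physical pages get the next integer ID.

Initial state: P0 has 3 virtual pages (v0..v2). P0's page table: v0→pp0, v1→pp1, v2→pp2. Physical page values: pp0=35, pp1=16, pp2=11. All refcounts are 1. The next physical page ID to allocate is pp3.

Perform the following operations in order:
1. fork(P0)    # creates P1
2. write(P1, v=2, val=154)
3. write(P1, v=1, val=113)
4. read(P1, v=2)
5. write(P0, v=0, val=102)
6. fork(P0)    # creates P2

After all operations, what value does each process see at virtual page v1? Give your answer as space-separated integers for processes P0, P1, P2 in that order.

Op 1: fork(P0) -> P1. 3 ppages; refcounts: pp0:2 pp1:2 pp2:2
Op 2: write(P1, v2, 154). refcount(pp2)=2>1 -> COPY to pp3. 4 ppages; refcounts: pp0:2 pp1:2 pp2:1 pp3:1
Op 3: write(P1, v1, 113). refcount(pp1)=2>1 -> COPY to pp4. 5 ppages; refcounts: pp0:2 pp1:1 pp2:1 pp3:1 pp4:1
Op 4: read(P1, v2) -> 154. No state change.
Op 5: write(P0, v0, 102). refcount(pp0)=2>1 -> COPY to pp5. 6 ppages; refcounts: pp0:1 pp1:1 pp2:1 pp3:1 pp4:1 pp5:1
Op 6: fork(P0) -> P2. 6 ppages; refcounts: pp0:1 pp1:2 pp2:2 pp3:1 pp4:1 pp5:2
P0: v1 -> pp1 = 16
P1: v1 -> pp4 = 113
P2: v1 -> pp1 = 16

Answer: 16 113 16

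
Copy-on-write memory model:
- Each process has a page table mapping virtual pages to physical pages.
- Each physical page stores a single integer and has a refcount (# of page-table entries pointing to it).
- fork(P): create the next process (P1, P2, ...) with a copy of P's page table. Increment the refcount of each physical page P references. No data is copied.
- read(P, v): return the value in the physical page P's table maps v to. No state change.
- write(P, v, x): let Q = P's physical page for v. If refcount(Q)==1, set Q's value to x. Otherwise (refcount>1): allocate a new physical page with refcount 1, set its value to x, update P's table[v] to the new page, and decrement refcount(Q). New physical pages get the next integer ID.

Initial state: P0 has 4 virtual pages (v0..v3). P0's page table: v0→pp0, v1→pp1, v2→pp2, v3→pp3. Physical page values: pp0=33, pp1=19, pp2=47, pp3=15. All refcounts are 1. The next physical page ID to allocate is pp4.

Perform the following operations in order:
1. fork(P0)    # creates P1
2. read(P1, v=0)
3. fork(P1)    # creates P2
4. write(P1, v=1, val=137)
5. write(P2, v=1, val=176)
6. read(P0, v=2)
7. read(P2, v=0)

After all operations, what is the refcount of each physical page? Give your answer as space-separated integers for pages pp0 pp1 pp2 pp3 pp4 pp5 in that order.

Answer: 3 1 3 3 1 1

Derivation:
Op 1: fork(P0) -> P1. 4 ppages; refcounts: pp0:2 pp1:2 pp2:2 pp3:2
Op 2: read(P1, v0) -> 33. No state change.
Op 3: fork(P1) -> P2. 4 ppages; refcounts: pp0:3 pp1:3 pp2:3 pp3:3
Op 4: write(P1, v1, 137). refcount(pp1)=3>1 -> COPY to pp4. 5 ppages; refcounts: pp0:3 pp1:2 pp2:3 pp3:3 pp4:1
Op 5: write(P2, v1, 176). refcount(pp1)=2>1 -> COPY to pp5. 6 ppages; refcounts: pp0:3 pp1:1 pp2:3 pp3:3 pp4:1 pp5:1
Op 6: read(P0, v2) -> 47. No state change.
Op 7: read(P2, v0) -> 33. No state change.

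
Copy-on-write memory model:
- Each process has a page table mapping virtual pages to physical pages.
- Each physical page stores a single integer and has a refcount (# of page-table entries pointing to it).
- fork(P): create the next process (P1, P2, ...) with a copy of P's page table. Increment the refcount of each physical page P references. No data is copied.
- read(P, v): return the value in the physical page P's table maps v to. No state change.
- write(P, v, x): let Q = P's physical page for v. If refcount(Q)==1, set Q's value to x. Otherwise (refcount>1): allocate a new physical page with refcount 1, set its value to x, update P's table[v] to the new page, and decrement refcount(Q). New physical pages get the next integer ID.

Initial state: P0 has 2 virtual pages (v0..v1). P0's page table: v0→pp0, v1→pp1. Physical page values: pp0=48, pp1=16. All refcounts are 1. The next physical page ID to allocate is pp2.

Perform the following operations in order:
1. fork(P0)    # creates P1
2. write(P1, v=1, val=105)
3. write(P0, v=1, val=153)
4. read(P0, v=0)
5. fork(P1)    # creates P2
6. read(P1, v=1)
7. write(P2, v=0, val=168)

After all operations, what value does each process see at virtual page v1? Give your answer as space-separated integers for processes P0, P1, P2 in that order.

Op 1: fork(P0) -> P1. 2 ppages; refcounts: pp0:2 pp1:2
Op 2: write(P1, v1, 105). refcount(pp1)=2>1 -> COPY to pp2. 3 ppages; refcounts: pp0:2 pp1:1 pp2:1
Op 3: write(P0, v1, 153). refcount(pp1)=1 -> write in place. 3 ppages; refcounts: pp0:2 pp1:1 pp2:1
Op 4: read(P0, v0) -> 48. No state change.
Op 5: fork(P1) -> P2. 3 ppages; refcounts: pp0:3 pp1:1 pp2:2
Op 6: read(P1, v1) -> 105. No state change.
Op 7: write(P2, v0, 168). refcount(pp0)=3>1 -> COPY to pp3. 4 ppages; refcounts: pp0:2 pp1:1 pp2:2 pp3:1
P0: v1 -> pp1 = 153
P1: v1 -> pp2 = 105
P2: v1 -> pp2 = 105

Answer: 153 105 105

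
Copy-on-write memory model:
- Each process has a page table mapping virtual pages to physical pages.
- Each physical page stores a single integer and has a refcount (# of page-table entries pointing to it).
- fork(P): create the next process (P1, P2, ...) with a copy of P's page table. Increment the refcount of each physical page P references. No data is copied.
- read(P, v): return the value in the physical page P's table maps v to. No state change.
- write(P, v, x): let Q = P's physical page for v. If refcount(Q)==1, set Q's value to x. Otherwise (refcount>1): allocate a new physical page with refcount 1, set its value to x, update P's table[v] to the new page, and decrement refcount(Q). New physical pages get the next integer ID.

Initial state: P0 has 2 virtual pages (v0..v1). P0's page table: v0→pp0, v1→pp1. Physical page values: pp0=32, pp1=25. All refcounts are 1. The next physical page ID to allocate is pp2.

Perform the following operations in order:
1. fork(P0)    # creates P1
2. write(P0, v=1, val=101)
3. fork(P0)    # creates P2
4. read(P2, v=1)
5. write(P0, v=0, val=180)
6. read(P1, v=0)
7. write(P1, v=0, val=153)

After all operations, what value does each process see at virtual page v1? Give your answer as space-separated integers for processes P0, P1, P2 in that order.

Answer: 101 25 101

Derivation:
Op 1: fork(P0) -> P1. 2 ppages; refcounts: pp0:2 pp1:2
Op 2: write(P0, v1, 101). refcount(pp1)=2>1 -> COPY to pp2. 3 ppages; refcounts: pp0:2 pp1:1 pp2:1
Op 3: fork(P0) -> P2. 3 ppages; refcounts: pp0:3 pp1:1 pp2:2
Op 4: read(P2, v1) -> 101. No state change.
Op 5: write(P0, v0, 180). refcount(pp0)=3>1 -> COPY to pp3. 4 ppages; refcounts: pp0:2 pp1:1 pp2:2 pp3:1
Op 6: read(P1, v0) -> 32. No state change.
Op 7: write(P1, v0, 153). refcount(pp0)=2>1 -> COPY to pp4. 5 ppages; refcounts: pp0:1 pp1:1 pp2:2 pp3:1 pp4:1
P0: v1 -> pp2 = 101
P1: v1 -> pp1 = 25
P2: v1 -> pp2 = 101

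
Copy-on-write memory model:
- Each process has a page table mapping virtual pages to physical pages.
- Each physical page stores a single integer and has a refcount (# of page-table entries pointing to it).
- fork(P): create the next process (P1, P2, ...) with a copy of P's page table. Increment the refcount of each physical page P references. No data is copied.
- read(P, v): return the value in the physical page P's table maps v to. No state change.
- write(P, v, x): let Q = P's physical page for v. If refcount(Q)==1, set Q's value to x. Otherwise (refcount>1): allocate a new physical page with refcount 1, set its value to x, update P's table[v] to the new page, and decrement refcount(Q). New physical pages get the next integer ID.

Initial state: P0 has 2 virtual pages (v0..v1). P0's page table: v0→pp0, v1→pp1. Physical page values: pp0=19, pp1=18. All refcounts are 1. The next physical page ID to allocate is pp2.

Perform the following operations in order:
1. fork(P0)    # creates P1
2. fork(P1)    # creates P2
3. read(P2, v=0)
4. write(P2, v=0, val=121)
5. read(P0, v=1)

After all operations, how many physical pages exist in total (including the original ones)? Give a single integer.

Answer: 3

Derivation:
Op 1: fork(P0) -> P1. 2 ppages; refcounts: pp0:2 pp1:2
Op 2: fork(P1) -> P2. 2 ppages; refcounts: pp0:3 pp1:3
Op 3: read(P2, v0) -> 19. No state change.
Op 4: write(P2, v0, 121). refcount(pp0)=3>1 -> COPY to pp2. 3 ppages; refcounts: pp0:2 pp1:3 pp2:1
Op 5: read(P0, v1) -> 18. No state change.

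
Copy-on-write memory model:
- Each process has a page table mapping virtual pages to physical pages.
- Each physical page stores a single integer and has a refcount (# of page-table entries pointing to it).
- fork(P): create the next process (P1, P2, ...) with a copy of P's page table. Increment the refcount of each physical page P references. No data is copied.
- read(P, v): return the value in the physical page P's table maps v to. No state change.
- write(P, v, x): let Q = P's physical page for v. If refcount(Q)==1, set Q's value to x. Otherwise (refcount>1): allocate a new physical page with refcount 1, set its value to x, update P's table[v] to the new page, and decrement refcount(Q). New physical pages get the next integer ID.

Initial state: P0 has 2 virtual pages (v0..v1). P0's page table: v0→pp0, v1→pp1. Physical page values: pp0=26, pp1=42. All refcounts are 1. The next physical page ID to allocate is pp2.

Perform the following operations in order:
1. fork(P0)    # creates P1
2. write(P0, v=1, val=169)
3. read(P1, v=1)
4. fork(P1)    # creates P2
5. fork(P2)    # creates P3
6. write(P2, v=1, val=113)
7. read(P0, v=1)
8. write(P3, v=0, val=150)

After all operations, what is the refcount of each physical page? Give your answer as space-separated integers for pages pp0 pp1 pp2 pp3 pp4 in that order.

Op 1: fork(P0) -> P1. 2 ppages; refcounts: pp0:2 pp1:2
Op 2: write(P0, v1, 169). refcount(pp1)=2>1 -> COPY to pp2. 3 ppages; refcounts: pp0:2 pp1:1 pp2:1
Op 3: read(P1, v1) -> 42. No state change.
Op 4: fork(P1) -> P2. 3 ppages; refcounts: pp0:3 pp1:2 pp2:1
Op 5: fork(P2) -> P3. 3 ppages; refcounts: pp0:4 pp1:3 pp2:1
Op 6: write(P2, v1, 113). refcount(pp1)=3>1 -> COPY to pp3. 4 ppages; refcounts: pp0:4 pp1:2 pp2:1 pp3:1
Op 7: read(P0, v1) -> 169. No state change.
Op 8: write(P3, v0, 150). refcount(pp0)=4>1 -> COPY to pp4. 5 ppages; refcounts: pp0:3 pp1:2 pp2:1 pp3:1 pp4:1

Answer: 3 2 1 1 1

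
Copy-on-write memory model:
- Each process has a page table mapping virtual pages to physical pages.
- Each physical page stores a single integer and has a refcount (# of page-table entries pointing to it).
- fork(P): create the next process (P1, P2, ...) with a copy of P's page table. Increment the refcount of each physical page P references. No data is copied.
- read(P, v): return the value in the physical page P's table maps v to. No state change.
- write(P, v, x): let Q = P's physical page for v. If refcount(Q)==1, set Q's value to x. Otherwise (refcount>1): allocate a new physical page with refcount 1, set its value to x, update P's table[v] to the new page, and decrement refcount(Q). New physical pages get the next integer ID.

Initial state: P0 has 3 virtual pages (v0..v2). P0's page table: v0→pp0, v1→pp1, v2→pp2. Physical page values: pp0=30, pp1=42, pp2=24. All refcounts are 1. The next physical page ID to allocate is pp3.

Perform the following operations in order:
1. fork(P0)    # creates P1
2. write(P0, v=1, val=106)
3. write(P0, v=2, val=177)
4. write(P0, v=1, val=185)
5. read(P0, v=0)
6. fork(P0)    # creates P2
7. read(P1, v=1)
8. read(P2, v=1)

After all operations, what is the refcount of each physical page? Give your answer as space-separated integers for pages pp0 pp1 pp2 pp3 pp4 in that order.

Answer: 3 1 1 2 2

Derivation:
Op 1: fork(P0) -> P1. 3 ppages; refcounts: pp0:2 pp1:2 pp2:2
Op 2: write(P0, v1, 106). refcount(pp1)=2>1 -> COPY to pp3. 4 ppages; refcounts: pp0:2 pp1:1 pp2:2 pp3:1
Op 3: write(P0, v2, 177). refcount(pp2)=2>1 -> COPY to pp4. 5 ppages; refcounts: pp0:2 pp1:1 pp2:1 pp3:1 pp4:1
Op 4: write(P0, v1, 185). refcount(pp3)=1 -> write in place. 5 ppages; refcounts: pp0:2 pp1:1 pp2:1 pp3:1 pp4:1
Op 5: read(P0, v0) -> 30. No state change.
Op 6: fork(P0) -> P2. 5 ppages; refcounts: pp0:3 pp1:1 pp2:1 pp3:2 pp4:2
Op 7: read(P1, v1) -> 42. No state change.
Op 8: read(P2, v1) -> 185. No state change.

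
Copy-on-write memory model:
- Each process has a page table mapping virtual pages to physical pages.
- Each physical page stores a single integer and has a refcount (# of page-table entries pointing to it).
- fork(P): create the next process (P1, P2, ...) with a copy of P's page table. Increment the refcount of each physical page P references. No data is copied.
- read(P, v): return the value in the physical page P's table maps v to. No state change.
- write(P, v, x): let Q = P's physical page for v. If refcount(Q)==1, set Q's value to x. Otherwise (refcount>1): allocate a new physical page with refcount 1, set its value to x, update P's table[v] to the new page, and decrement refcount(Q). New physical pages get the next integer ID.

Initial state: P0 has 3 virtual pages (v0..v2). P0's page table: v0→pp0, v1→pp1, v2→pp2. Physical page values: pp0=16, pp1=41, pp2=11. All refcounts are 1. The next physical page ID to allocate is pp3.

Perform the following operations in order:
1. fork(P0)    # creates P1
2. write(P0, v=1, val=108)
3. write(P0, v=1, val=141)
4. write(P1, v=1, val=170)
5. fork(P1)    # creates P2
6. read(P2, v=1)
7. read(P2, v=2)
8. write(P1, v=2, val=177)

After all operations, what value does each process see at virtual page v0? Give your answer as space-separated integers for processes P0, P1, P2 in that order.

Answer: 16 16 16

Derivation:
Op 1: fork(P0) -> P1. 3 ppages; refcounts: pp0:2 pp1:2 pp2:2
Op 2: write(P0, v1, 108). refcount(pp1)=2>1 -> COPY to pp3. 4 ppages; refcounts: pp0:2 pp1:1 pp2:2 pp3:1
Op 3: write(P0, v1, 141). refcount(pp3)=1 -> write in place. 4 ppages; refcounts: pp0:2 pp1:1 pp2:2 pp3:1
Op 4: write(P1, v1, 170). refcount(pp1)=1 -> write in place. 4 ppages; refcounts: pp0:2 pp1:1 pp2:2 pp3:1
Op 5: fork(P1) -> P2. 4 ppages; refcounts: pp0:3 pp1:2 pp2:3 pp3:1
Op 6: read(P2, v1) -> 170. No state change.
Op 7: read(P2, v2) -> 11. No state change.
Op 8: write(P1, v2, 177). refcount(pp2)=3>1 -> COPY to pp4. 5 ppages; refcounts: pp0:3 pp1:2 pp2:2 pp3:1 pp4:1
P0: v0 -> pp0 = 16
P1: v0 -> pp0 = 16
P2: v0 -> pp0 = 16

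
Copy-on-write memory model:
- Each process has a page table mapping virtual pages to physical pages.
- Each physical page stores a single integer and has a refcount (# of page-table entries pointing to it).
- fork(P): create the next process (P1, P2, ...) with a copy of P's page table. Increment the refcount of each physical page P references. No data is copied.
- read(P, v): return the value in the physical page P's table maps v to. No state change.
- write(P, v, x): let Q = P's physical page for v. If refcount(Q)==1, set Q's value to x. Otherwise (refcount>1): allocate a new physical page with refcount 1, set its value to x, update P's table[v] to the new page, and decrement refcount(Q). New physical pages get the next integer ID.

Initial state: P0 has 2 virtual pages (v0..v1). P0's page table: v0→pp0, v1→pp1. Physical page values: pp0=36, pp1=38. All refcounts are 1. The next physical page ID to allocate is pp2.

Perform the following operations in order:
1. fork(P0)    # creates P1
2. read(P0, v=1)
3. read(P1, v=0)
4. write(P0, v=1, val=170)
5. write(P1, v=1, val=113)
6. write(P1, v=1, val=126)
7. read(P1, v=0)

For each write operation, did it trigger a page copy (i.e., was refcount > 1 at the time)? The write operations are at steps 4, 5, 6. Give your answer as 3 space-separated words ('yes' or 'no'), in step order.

Op 1: fork(P0) -> P1. 2 ppages; refcounts: pp0:2 pp1:2
Op 2: read(P0, v1) -> 38. No state change.
Op 3: read(P1, v0) -> 36. No state change.
Op 4: write(P0, v1, 170). refcount(pp1)=2>1 -> COPY to pp2. 3 ppages; refcounts: pp0:2 pp1:1 pp2:1
Op 5: write(P1, v1, 113). refcount(pp1)=1 -> write in place. 3 ppages; refcounts: pp0:2 pp1:1 pp2:1
Op 6: write(P1, v1, 126). refcount(pp1)=1 -> write in place. 3 ppages; refcounts: pp0:2 pp1:1 pp2:1
Op 7: read(P1, v0) -> 36. No state change.

yes no no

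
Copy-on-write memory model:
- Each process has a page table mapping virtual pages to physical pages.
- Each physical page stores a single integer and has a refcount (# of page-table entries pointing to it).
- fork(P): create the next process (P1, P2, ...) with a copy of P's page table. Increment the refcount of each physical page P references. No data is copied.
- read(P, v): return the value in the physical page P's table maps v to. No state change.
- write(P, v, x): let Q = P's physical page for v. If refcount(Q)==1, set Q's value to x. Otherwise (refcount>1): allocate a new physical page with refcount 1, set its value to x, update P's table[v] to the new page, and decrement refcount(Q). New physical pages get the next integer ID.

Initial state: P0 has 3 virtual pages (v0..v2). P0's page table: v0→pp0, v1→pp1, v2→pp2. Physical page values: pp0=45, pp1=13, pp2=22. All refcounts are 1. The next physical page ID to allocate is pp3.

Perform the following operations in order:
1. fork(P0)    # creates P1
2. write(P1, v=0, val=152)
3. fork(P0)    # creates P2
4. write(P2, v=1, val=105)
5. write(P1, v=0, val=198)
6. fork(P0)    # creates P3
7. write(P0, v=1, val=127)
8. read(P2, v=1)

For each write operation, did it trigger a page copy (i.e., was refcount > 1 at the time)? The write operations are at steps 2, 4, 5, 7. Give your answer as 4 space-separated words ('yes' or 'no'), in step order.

Op 1: fork(P0) -> P1. 3 ppages; refcounts: pp0:2 pp1:2 pp2:2
Op 2: write(P1, v0, 152). refcount(pp0)=2>1 -> COPY to pp3. 4 ppages; refcounts: pp0:1 pp1:2 pp2:2 pp3:1
Op 3: fork(P0) -> P2. 4 ppages; refcounts: pp0:2 pp1:3 pp2:3 pp3:1
Op 4: write(P2, v1, 105). refcount(pp1)=3>1 -> COPY to pp4. 5 ppages; refcounts: pp0:2 pp1:2 pp2:3 pp3:1 pp4:1
Op 5: write(P1, v0, 198). refcount(pp3)=1 -> write in place. 5 ppages; refcounts: pp0:2 pp1:2 pp2:3 pp3:1 pp4:1
Op 6: fork(P0) -> P3. 5 ppages; refcounts: pp0:3 pp1:3 pp2:4 pp3:1 pp4:1
Op 7: write(P0, v1, 127). refcount(pp1)=3>1 -> COPY to pp5. 6 ppages; refcounts: pp0:3 pp1:2 pp2:4 pp3:1 pp4:1 pp5:1
Op 8: read(P2, v1) -> 105. No state change.

yes yes no yes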